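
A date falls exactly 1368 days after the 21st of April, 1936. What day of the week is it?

Apr 21, 1936 is a Tuesday.
1368 mod 7 = 3, so 1368 days after a Tuesday is Tuesday + 3 = Friday.

Friday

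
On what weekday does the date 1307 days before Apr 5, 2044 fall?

First find the weekday of Apr 5, 2044. Doomsday rule: the anchor day for the 2000s is Tuesday. For year 44: 44÷12 = 3 r 8, and 8÷4 = 2, so 3+8+2 = 13.
Tuesday + 13 ≡ Monday — that's 2044's doomsday.
In April the doomsday date is Apr 4.
Apr 5 is 1 day after Apr 4; 1 mod 7 = 1, so Monday + 1 = Tuesday.
1307 mod 7 = 5, so 1307 days before a Tuesday is Tuesday − 5 = Thursday.

Thursday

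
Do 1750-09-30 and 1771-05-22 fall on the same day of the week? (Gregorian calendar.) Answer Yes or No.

Yes

From Sep 30, 1750 to May 22, 1771 is 7539 days.
7539 mod 7 = 0, so they are the same weekday.
(Sep 30, 1750 is a Wednesday; May 22, 1771 is a Wednesday.)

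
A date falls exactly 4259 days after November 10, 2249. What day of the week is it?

First find the weekday of Nov 10, 2249. Doomsday rule: the anchor day for the 2200s is Friday. For year 49: 49÷12 = 4 r 1, and 1÷4 = 0, so 4+1+0 = 5.
Friday + 5 ≡ Wednesday — that's 2249's doomsday.
In November the doomsday date is Nov 7.
Nov 10 is 3 days after Nov 7; 3 mod 7 = 3, so Wednesday + 3 = Saturday.
4259 mod 7 = 3, so 4259 days after a Saturday is Saturday + 3 = Tuesday.

Tuesday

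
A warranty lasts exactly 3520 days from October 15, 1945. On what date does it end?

June 5, 1955

+365 (one year) → Oct 15, 1946 (3155 left).
+365 (one year) → Oct 15, 1947 (2790 left).
+366 (one year; includes Feb 29, 1948) → Oct 15, 1948 (2424 left).
+365 (one year) → Oct 15, 1949 (2059 left).
+365 (one year) → Oct 15, 1950 (1694 left).
+365 (one year) → Oct 15, 1951 (1329 left).
+366 (one year; includes Feb 29, 1952) → Oct 15, 1952 (963 left).
+365 (one year) → Oct 15, 1953 (598 left).
+365 (one year) → Oct 15, 1954 (233 left).
Oct has 31 days: +17 → Nov 1, 1954 (216 left).
Nov has 30 days: +30 → Dec 1, 1954 (186 left).
Dec has 31 days: +31 → Jan 1, 1955 (155 left).
Jan has 31 days: +31 → Feb 1, 1955 (124 left).
Feb has 28 days: +28 → Mar 1, 1955 (96 left).
Mar has 31 days: +31 → Apr 1, 1955 (65 left).
Apr has 30 days: +30 → May 1, 1955 (35 left).
May has 31 days: +31 → Jun 1, 1955 (4 left).
+4 → Jun 5, 1955.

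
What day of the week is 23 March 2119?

Doomsday rule: the anchor day for the 2100s is Sunday. For year 19: 19÷12 = 1 r 7, and 7÷4 = 1, so 1+7+1 = 9.
Sunday + 9 ≡ Tuesday — that's 2119's doomsday.
In March the doomsday date is Mar 14.
Mar 23 is 9 days after Mar 14; 9 mod 7 = 2, so Tuesday + 2 = Thursday.

Thursday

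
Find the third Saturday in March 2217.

March 1, 2217 is a Saturday.
The first Saturday is therefore March 1 (same day).
The third Saturday is 1 + 2×7 = March 15.

March 15, 2217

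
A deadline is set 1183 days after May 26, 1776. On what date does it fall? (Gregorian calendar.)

+365 (one year) → May 26, 1777 (818 left).
+365 (one year) → May 26, 1778 (453 left).
+365 (one year) → May 26, 1779 (88 left).
May has 31 days: +6 → Jun 1, 1779 (82 left).
Jun has 30 days: +30 → Jul 1, 1779 (52 left).
Jul has 31 days: +31 → Aug 1, 1779 (21 left).
+21 → Aug 22, 1779.

August 22, 1779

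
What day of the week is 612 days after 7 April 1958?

First find the weekday of Apr 7, 1958. Doomsday rule: the anchor day for the 1900s is Wednesday. For year 58: 58÷12 = 4 r 10, and 10÷4 = 2, so 4+10+2 = 16.
Wednesday + 16 ≡ Friday — that's 1958's doomsday.
In April the doomsday date is Apr 4.
Apr 7 is 3 days after Apr 4; 3 mod 7 = 3, so Friday + 3 = Monday.
612 mod 7 = 3, so 612 days after a Monday is Monday + 3 = Thursday.

Thursday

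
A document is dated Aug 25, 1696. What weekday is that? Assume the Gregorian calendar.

Doomsday rule: the anchor day for the 1600s is Tuesday. For year 96: 96÷12 = 8 r 0, and 0÷4 = 0, so 8+0+0 = 8.
Tuesday + 8 ≡ Wednesday — that's 1696's doomsday.
In August the doomsday date is Aug 8.
Aug 25 is 17 days after Aug 8; 17 mod 7 = 3, so Wednesday + 3 = Saturday.

Saturday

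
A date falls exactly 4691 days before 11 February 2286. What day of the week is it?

First find the weekday of Feb 11, 2286. Doomsday rule: the anchor day for the 2200s is Friday. For year 86: 86÷12 = 7 r 2, and 2÷4 = 0, so 7+2+0 = 9.
Friday + 9 ≡ Sunday — that's 2286's doomsday.
In February the doomsday date is Feb 28 (2286 is not a leap year).
Feb 11 is 17 days before Feb 28; 17 mod 7 = 3, so Sunday − 3 = Thursday.
4691 mod 7 = 1, so 4691 days before a Thursday is Thursday − 1 = Wednesday.

Wednesday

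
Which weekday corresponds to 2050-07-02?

Doomsday rule: the anchor day for the 2000s is Tuesday. For year 50: 50÷12 = 4 r 2, and 2÷4 = 0, so 4+2+0 = 6.
Tuesday + 6 ≡ Monday — that's 2050's doomsday.
In July the doomsday date is Jul 11.
Jul 2 is 9 days before Jul 11; 9 mod 7 = 2, so Monday − 2 = Saturday.

Saturday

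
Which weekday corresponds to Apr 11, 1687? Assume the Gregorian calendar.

Friday

Doomsday rule: the anchor day for the 1600s is Tuesday. For year 87: 87÷12 = 7 r 3, and 3÷4 = 0, so 7+3+0 = 10.
Tuesday + 10 ≡ Friday — that's 1687's doomsday.
In April the doomsday date is Apr 4.
Apr 11 is 7 days after Apr 4; 7 mod 7 = 0, so Friday + 0 = Friday.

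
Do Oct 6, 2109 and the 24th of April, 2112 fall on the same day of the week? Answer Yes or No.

From Oct 6, 2109 to Apr 24, 2112 is 931 days.
931 mod 7 = 0, so they are the same weekday.
(Oct 6, 2109 is a Sunday; Apr 24, 2112 is a Sunday.)

Yes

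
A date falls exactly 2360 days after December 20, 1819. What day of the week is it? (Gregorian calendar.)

Dec 20, 1819 is a Monday.
2360 mod 7 = 1, so 2360 days after a Monday is Monday + 1 = Tuesday.

Tuesday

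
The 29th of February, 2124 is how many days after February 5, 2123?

389

Feb 5, 2123 → Mar 5, 2123: 28 days (February has 28).
Mar 5, 2123 → Apr 5, 2123: 31 days (March has 31).
Apr 5, 2123 → May 5, 2123: 30 days (April has 30).
May 5, 2123 → Jun 5, 2123: 31 days (May has 31).
Jun 5, 2123 → Jul 5, 2123: 30 days (June has 30).
Jul 5, 2123 → Aug 5, 2123: 31 days (July has 31).
Aug 5, 2123 → Sep 5, 2123: 31 days (August has 31).
Sep 5, 2123 → Oct 5, 2123: 30 days (September has 30).
Oct 5, 2123 → Nov 5, 2123: 31 days (October has 31).
Nov 5, 2123 → Dec 5, 2123: 30 days (November has 30).
Dec 5, 2123 → Jan 5, 2124: 31 days (December has 31).
Jan 5, 2124 → Feb 5, 2124: 31 days (January has 31).
Feb 5, 2124 → Feb 29, 2124: 24 days.
Total: 389 days.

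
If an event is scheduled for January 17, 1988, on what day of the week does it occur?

Sunday

Doomsday rule: the anchor day for the 1900s is Wednesday. For year 88: 88÷12 = 7 r 4, and 4÷4 = 1, so 7+4+1 = 12.
Wednesday + 12 ≡ Monday — that's 1988's doomsday.
In January the doomsday date is Jan 4 (1988 is a leap year (divisible by 4)).
Jan 17 is 13 days after Jan 4; 13 mod 7 = 6, so Monday + 6 = Sunday.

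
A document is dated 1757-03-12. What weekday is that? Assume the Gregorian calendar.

Doomsday rule: the anchor day for the 1700s is Sunday. For year 57: 57÷12 = 4 r 9, and 9÷4 = 2, so 4+9+2 = 15.
Sunday + 15 ≡ Monday — that's 1757's doomsday.
In March the doomsday date is Mar 14.
Mar 12 is 2 days before Mar 14; 2 mod 7 = 2, so Monday − 2 = Saturday.

Saturday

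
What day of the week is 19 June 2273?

Thursday

Doomsday rule: the anchor day for the 2200s is Friday. For year 73: 73÷12 = 6 r 1, and 1÷4 = 0, so 6+1+0 = 7.
Friday + 7 ≡ Friday — that's 2273's doomsday.
In June the doomsday date is Jun 6.
Jun 19 is 13 days after Jun 6; 13 mod 7 = 6, so Friday + 6 = Thursday.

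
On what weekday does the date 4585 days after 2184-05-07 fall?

May 7, 2184 is a Friday.
4585 mod 7 = 0, so 4585 days after a Friday is Friday + 0 = Friday.

Friday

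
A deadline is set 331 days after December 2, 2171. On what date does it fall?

Dec has 31 days: +30 → Jan 1, 2172 (301 left).
Jan has 31 days: +31 → Feb 1, 2172 (270 left).
Feb has 29 days: +29 → Mar 1, 2172 (241 left).
Mar has 31 days: +31 → Apr 1, 2172 (210 left).
Apr has 30 days: +30 → May 1, 2172 (180 left).
May has 31 days: +31 → Jun 1, 2172 (149 left).
Jun has 30 days: +30 → Jul 1, 2172 (119 left).
Jul has 31 days: +31 → Aug 1, 2172 (88 left).
Aug has 31 days: +31 → Sep 1, 2172 (57 left).
Sep has 30 days: +30 → Oct 1, 2172 (27 left).
+27 → Oct 28, 2172.

October 28, 2172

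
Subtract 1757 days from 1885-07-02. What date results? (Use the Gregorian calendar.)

−365 (one year) → Jul 2, 1884 (1392 left).
−366 (one year; includes Feb 29, 1884) → Jul 2, 1883 (1026 left).
−365 (one year) → Jul 2, 1882 (661 left).
−365 (one year) → Jul 2, 1881 (296 left).
−2 → Jun 30, 1881 (end of Jun, 30 days; 294 left).
−30 → May 31, 1881 (end of May, 31 days; 264 left).
−31 → Apr 30, 1881 (end of Apr, 30 days; 233 left).
−30 → Mar 31, 1881 (end of Mar, 31 days; 203 left).
−31 → Feb 28, 1881 (end of Feb, 28 days; 172 left).
−28 → Jan 31, 1881 (end of Jan, 31 days; 144 left).
−31 → Dec 31, 1880 (end of Dec, 31 days; 113 left).
−31 → Nov 30, 1880 (end of Nov, 30 days; 82 left).
−30 → Oct 31, 1880 (end of Oct, 31 days; 52 left).
−31 → Sep 30, 1880 (end of Sep, 30 days; 21 left).
−21 → Sep 9, 1880.

September 9, 1880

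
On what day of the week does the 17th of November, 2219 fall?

Doomsday rule: the anchor day for the 2200s is Friday. For year 19: 19÷12 = 1 r 7, and 7÷4 = 1, so 1+7+1 = 9.
Friday + 9 ≡ Sunday — that's 2219's doomsday.
In November the doomsday date is Nov 7.
Nov 17 is 10 days after Nov 7; 10 mod 7 = 3, so Sunday + 3 = Wednesday.

Wednesday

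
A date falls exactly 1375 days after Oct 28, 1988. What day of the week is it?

Monday

First find the weekday of Oct 28, 1988. Doomsday rule: the anchor day for the 1900s is Wednesday. For year 88: 88÷12 = 7 r 4, and 4÷4 = 1, so 7+4+1 = 12.
Wednesday + 12 ≡ Monday — that's 1988's doomsday.
In October the doomsday date is Oct 10.
Oct 28 is 18 days after Oct 10; 18 mod 7 = 4, so Monday + 4 = Friday.
1375 mod 7 = 3, so 1375 days after a Friday is Friday + 3 = Monday.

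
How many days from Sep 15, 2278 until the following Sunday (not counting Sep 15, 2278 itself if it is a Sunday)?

7

Sep 15, 2278 is a Sunday.
From Sunday to the next Sunday is 7 days.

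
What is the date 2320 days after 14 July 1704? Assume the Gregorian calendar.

+365 (one year) → Jul 14, 1705 (1955 left).
+365 (one year) → Jul 14, 1706 (1590 left).
+365 (one year) → Jul 14, 1707 (1225 left).
+366 (one year; includes Feb 29, 1708) → Jul 14, 1708 (859 left).
+365 (one year) → Jul 14, 1709 (494 left).
+365 (one year) → Jul 14, 1710 (129 left).
Jul has 31 days: +18 → Aug 1, 1710 (111 left).
Aug has 31 days: +31 → Sep 1, 1710 (80 left).
Sep has 30 days: +30 → Oct 1, 1710 (50 left).
Oct has 31 days: +31 → Nov 1, 1710 (19 left).
+19 → Nov 20, 1710.

November 20, 1710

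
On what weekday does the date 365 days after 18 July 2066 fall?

Monday

Jul 18, 2066 is a Sunday.
365 mod 7 = 1, so 365 days after a Sunday is Sunday + 1 = Monday.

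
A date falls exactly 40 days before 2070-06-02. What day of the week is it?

First find the weekday of Jun 2, 2070. Doomsday rule: the anchor day for the 2000s is Tuesday. For year 70: 70÷12 = 5 r 10, and 10÷4 = 2, so 5+10+2 = 17.
Tuesday + 17 ≡ Friday — that's 2070's doomsday.
In June the doomsday date is Jun 6.
Jun 2 is 4 days before Jun 6; 4 mod 7 = 4, so Friday − 4 = Monday.
40 mod 7 = 5, so 40 days before a Monday is Monday − 5 = Wednesday.

Wednesday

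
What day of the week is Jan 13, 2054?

Tuesday

January 1, 2054 is a Thursday.
Jan 1, 2054 → Jan 13, 2054: 12 days.
Total: 12 days.
12 mod 7 = 5, so Thursday + 5 = Tuesday.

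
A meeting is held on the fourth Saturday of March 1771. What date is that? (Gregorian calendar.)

March 23, 1771

March 1, 1771 is a Friday.
The first Saturday is therefore March 2 (1 days later).
The fourth Saturday is 2 + 3×7 = March 23.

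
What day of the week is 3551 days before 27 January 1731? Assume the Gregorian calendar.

Thursday

Jan 27, 1731 is a Saturday.
3551 mod 7 = 2, so 3551 days before a Saturday is Saturday − 2 = Thursday.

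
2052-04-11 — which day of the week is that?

Thursday

January 1, 2052 is a Monday.
Jan 1, 2052 → Feb 1, 2052: 31 days (January has 31).
Feb 1, 2052 → Mar 1, 2052: 29 days (February has 29).
Mar 1, 2052 → Apr 1, 2052: 31 days (March has 31).
Apr 1, 2052 → Apr 11, 2052: 10 days.
Total: 101 days.
101 mod 7 = 3, so Monday + 3 = Thursday.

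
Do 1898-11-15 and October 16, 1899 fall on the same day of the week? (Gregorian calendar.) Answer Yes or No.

From Nov 15, 1898 to Oct 16, 1899 is 335 days.
335 mod 7 = 6, so they are different weekdays.
(Nov 15, 1898 is a Tuesday; Oct 16, 1899 is a Monday.)

No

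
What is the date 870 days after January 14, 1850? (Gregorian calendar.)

June 2, 1852

+365 (one year) → Jan 14, 1851 (505 left).
+365 (one year) → Jan 14, 1852 (140 left).
Jan has 31 days: +18 → Feb 1, 1852 (122 left).
Feb has 29 days: +29 → Mar 1, 1852 (93 left).
Mar has 31 days: +31 → Apr 1, 1852 (62 left).
Apr has 30 days: +30 → May 1, 1852 (32 left).
May has 31 days: +31 → Jun 1, 1852 (1 left).
+1 → Jun 2, 1852.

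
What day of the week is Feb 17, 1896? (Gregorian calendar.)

Doomsday rule: the anchor day for the 1800s is Friday. For year 96: 96÷12 = 8 r 0, and 0÷4 = 0, so 8+0+0 = 8.
Friday + 8 ≡ Saturday — that's 1896's doomsday.
In February the doomsday date is Feb 29 (1896 is a leap year (divisible by 4)).
Feb 17 is 12 days before Feb 29; 12 mod 7 = 5, so Saturday − 5 = Monday.

Monday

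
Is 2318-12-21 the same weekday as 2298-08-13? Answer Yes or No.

From Aug 13, 2298 to Dec 21, 2318 is 7434 days.
7434 mod 7 = 0, so they are the same weekday.
(Aug 13, 2298 is a Saturday; Dec 21, 2318 is a Saturday.)

Yes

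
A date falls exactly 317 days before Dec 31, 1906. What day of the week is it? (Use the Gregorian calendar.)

Dec 31, 1906 is a Monday.
317 mod 7 = 2, so 317 days before a Monday is Monday − 2 = Saturday.

Saturday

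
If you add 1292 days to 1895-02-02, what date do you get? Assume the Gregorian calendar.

August 17, 1898

+365 (one year) → Feb 2, 1896 (927 left).
+366 (one year; includes Feb 29, 1896) → Feb 2, 1897 (561 left).
+365 (one year) → Feb 2, 1898 (196 left).
Feb has 28 days: +27 → Mar 1, 1898 (169 left).
Mar has 31 days: +31 → Apr 1, 1898 (138 left).
Apr has 30 days: +30 → May 1, 1898 (108 left).
May has 31 days: +31 → Jun 1, 1898 (77 left).
Jun has 30 days: +30 → Jul 1, 1898 (47 left).
Jul has 31 days: +31 → Aug 1, 1898 (16 left).
+16 → Aug 17, 1898.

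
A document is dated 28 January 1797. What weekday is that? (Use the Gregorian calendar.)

Doomsday rule: the anchor day for the 1700s is Sunday. For year 97: 97÷12 = 8 r 1, and 1÷4 = 0, so 8+1+0 = 9.
Sunday + 9 ≡ Tuesday — that's 1797's doomsday.
In January the doomsday date is Jan 3 (1797 is not a leap year).
Jan 28 is 25 days after Jan 3; 25 mod 7 = 4, so Tuesday + 4 = Saturday.

Saturday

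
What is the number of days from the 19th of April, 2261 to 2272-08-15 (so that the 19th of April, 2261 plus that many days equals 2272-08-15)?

4136

Apr 19, 2261 → Apr 19, 2262: 365 days.
Apr 19, 2262 → Apr 19, 2263: 365 days.
Apr 19, 2263 → Apr 19, 2264: 366 days (Feb 29, 2264 is in that span).
Apr 19, 2264 → Apr 19, 2265: 365 days.
Apr 19, 2265 → Apr 19, 2266: 365 days.
Apr 19, 2266 → Apr 19, 2267: 365 days.
Apr 19, 2267 → Apr 19, 2268: 366 days (Feb 29, 2268 is in that span).
Apr 19, 2268 → Apr 19, 2269: 365 days.
Apr 19, 2269 → Apr 19, 2270: 365 days.
Apr 19, 2270 → Apr 19, 2271: 365 days.
Apr 19, 2271 → Apr 19, 2272: 366 days (Feb 29, 2272 is in that span).
Apr 19, 2272 → May 19, 2272: 30 days (April has 30).
May 19, 2272 → Jun 19, 2272: 31 days (May has 31).
Jun 19, 2272 → Jul 19, 2272: 30 days (June has 30).
Jul 19, 2272 → Aug 15, 2272: 27 days.
Total: 4136 days.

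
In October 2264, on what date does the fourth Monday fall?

October 24, 2264

October 1, 2264 is a Saturday.
The first Monday is therefore October 3 (2 days later).
The fourth Monday is 3 + 3×7 = October 24.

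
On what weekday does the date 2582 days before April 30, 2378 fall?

Monday

First find the weekday of Apr 30, 2378. Doomsday rule: the anchor day for the 2300s is Wednesday. For year 78: 78÷12 = 6 r 6, and 6÷4 = 1, so 6+6+1 = 13.
Wednesday + 13 ≡ Tuesday — that's 2378's doomsday.
In April the doomsday date is Apr 4.
Apr 30 is 26 days after Apr 4; 26 mod 7 = 5, so Tuesday + 5 = Sunday.
2582 mod 7 = 6, so 2582 days before a Sunday is Sunday − 6 = Monday.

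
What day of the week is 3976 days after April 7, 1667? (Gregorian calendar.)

Thursday

Apr 7, 1667 is a Thursday.
3976 mod 7 = 0, so 3976 days after a Thursday is Thursday + 0 = Thursday.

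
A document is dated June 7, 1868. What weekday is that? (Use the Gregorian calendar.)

Doomsday rule: the anchor day for the 1800s is Friday. For year 68: 68÷12 = 5 r 8, and 8÷4 = 2, so 5+8+2 = 15.
Friday + 15 ≡ Saturday — that's 1868's doomsday.
In June the doomsday date is Jun 6.
Jun 7 is 1 day after Jun 6; 1 mod 7 = 1, so Saturday + 1 = Sunday.

Sunday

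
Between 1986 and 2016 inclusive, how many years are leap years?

8

Multiples of 4 in [1986,2016]: 8.
Of those, multiples of 100: 1 (not leap unless ÷400).
Multiples of 400: 1.
Leap years = 8 − 1 + 1 = 8.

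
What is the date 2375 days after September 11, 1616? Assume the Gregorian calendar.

March 14, 1623

+365 (one year) → Sep 11, 1617 (2010 left).
+365 (one year) → Sep 11, 1618 (1645 left).
+365 (one year) → Sep 11, 1619 (1280 left).
+366 (one year; includes Feb 29, 1620) → Sep 11, 1620 (914 left).
+365 (one year) → Sep 11, 1621 (549 left).
+365 (one year) → Sep 11, 1622 (184 left).
Sep has 30 days: +20 → Oct 1, 1622 (164 left).
Oct has 31 days: +31 → Nov 1, 1622 (133 left).
Nov has 30 days: +30 → Dec 1, 1622 (103 left).
Dec has 31 days: +31 → Jan 1, 1623 (72 left).
Jan has 31 days: +31 → Feb 1, 1623 (41 left).
Feb has 28 days: +28 → Mar 1, 1623 (13 left).
+13 → Mar 14, 1623.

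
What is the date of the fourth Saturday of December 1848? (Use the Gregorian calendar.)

December 23, 1848

December 1, 1848 is a Friday.
The first Saturday is therefore December 2 (1 days later).
The fourth Saturday is 2 + 3×7 = December 23.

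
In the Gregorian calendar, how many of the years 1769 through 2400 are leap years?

153

Multiples of 4 in [1769,2400]: 158.
Of those, multiples of 100: 7 (not leap unless ÷400).
Multiples of 400: 2.
Leap years = 158 − 7 + 2 = 153.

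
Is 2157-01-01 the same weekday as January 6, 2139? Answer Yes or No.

From Jan 6, 2139 to Jan 1, 2157 is 6570 days.
6570 mod 7 = 4, so they are different weekdays.
(Jan 6, 2139 is a Tuesday; Jan 1, 2157 is a Saturday.)

No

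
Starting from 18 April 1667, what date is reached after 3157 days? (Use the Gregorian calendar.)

+366 (one year; includes Feb 29, 1668) → Apr 18, 1668 (2791 left).
+365 (one year) → Apr 18, 1669 (2426 left).
+365 (one year) → Apr 18, 1670 (2061 left).
+365 (one year) → Apr 18, 1671 (1696 left).
+366 (one year; includes Feb 29, 1672) → Apr 18, 1672 (1330 left).
+365 (one year) → Apr 18, 1673 (965 left).
+365 (one year) → Apr 18, 1674 (600 left).
+365 (one year) → Apr 18, 1675 (235 left).
Apr has 30 days: +13 → May 1, 1675 (222 left).
May has 31 days: +31 → Jun 1, 1675 (191 left).
Jun has 30 days: +30 → Jul 1, 1675 (161 left).
Jul has 31 days: +31 → Aug 1, 1675 (130 left).
Aug has 31 days: +31 → Sep 1, 1675 (99 left).
Sep has 30 days: +30 → Oct 1, 1675 (69 left).
Oct has 31 days: +31 → Nov 1, 1675 (38 left).
Nov has 30 days: +30 → Dec 1, 1675 (8 left).
+8 → Dec 9, 1675.

December 9, 1675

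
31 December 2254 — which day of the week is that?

Sunday

Doomsday rule: the anchor day for the 2200s is Friday. For year 54: 54÷12 = 4 r 6, and 6÷4 = 1, so 4+6+1 = 11.
Friday + 11 ≡ Tuesday — that's 2254's doomsday.
In December the doomsday date is Dec 12.
Dec 31 is 19 days after Dec 12; 19 mod 7 = 5, so Tuesday + 5 = Sunday.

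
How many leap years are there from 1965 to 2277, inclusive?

Multiples of 4 in [1965,2277]: 78.
Of those, multiples of 100: 3 (not leap unless ÷400).
Multiples of 400: 1.
Leap years = 78 − 3 + 1 = 76.

76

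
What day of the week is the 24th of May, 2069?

Friday

Doomsday rule: the anchor day for the 2000s is Tuesday. For year 69: 69÷12 = 5 r 9, and 9÷4 = 2, so 5+9+2 = 16.
Tuesday + 16 ≡ Thursday — that's 2069's doomsday.
In May the doomsday date is May 9.
May 24 is 15 days after May 9; 15 mod 7 = 1, so Thursday + 1 = Friday.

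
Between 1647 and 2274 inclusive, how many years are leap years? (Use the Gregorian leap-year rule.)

152

Multiples of 4 in [1647,2274]: 157.
Of those, multiples of 100: 6 (not leap unless ÷400).
Multiples of 400: 1.
Leap years = 157 − 6 + 1 = 152.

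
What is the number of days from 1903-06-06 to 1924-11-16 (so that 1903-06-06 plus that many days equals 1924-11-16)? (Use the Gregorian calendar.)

7834

Jun 6, 1903 → Jun 6, 1904: 366 days (Feb 29, 1904 is in that span).
Jun 6, 1904 → Jun 6, 1905: 365 days.
Jun 6, 1905 → Jun 6, 1906: 365 days.
Jun 6, 1906 → Jun 6, 1907: 365 days.
Jun 6, 1907 → Jun 6, 1908: 366 days (Feb 29, 1908 is in that span).
Jun 6, 1908 → Jun 6, 1909: 365 days.
Jun 6, 1909 → Jun 6, 1910: 365 days.
Jun 6, 1910 → Jun 6, 1911: 365 days.
Jun 6, 1911 → Jun 6, 1912: 366 days (Feb 29, 1912 is in that span).
Jun 6, 1912 → Jun 6, 1913: 365 days.
Jun 6, 1913 → Jun 6, 1914: 365 days.
Jun 6, 1914 → Jun 6, 1915: 365 days.
Jun 6, 1915 → Jun 6, 1916: 366 days (Feb 29, 1916 is in that span).
Jun 6, 1916 → Jun 6, 1917: 365 days.
Jun 6, 1917 → Jun 6, 1918: 365 days.
Jun 6, 1918 → Jun 6, 1919: 365 days.
Jun 6, 1919 → Jun 6, 1920: 366 days (Feb 29, 1920 is in that span).
Jun 6, 1920 → Jun 6, 1921: 365 days.
Jun 6, 1921 → Jun 6, 1922: 365 days.
Jun 6, 1922 → Jun 6, 1923: 365 days.
Jun 6, 1923 → Jun 6, 1924: 366 days (Feb 29, 1924 is in that span).
Jun 6, 1924 → Jul 6, 1924: 30 days (June has 30).
Jul 6, 1924 → Aug 6, 1924: 31 days (July has 31).
Aug 6, 1924 → Sep 6, 1924: 31 days (August has 31).
Sep 6, 1924 → Oct 6, 1924: 30 days (September has 30).
Oct 6, 1924 → Nov 6, 1924: 31 days (October has 31).
Nov 6, 1924 → Nov 16, 1924: 10 days.
Total: 7834 days.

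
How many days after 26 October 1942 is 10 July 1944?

623

Oct 26, 1942 → Oct 26, 1943: 365 days.
Oct 26, 1943 → Nov 26, 1943: 31 days (October has 31).
Nov 26, 1943 → Dec 26, 1943: 30 days (November has 30).
Dec 26, 1943 → Jan 26, 1944: 31 days (December has 31).
Jan 26, 1944 → Feb 26, 1944: 31 days (January has 31).
Feb 26, 1944 → Mar 26, 1944: 29 days (February has 29).
Mar 26, 1944 → Apr 26, 1944: 31 days (March has 31).
Apr 26, 1944 → May 26, 1944: 30 days (April has 30).
May 26, 1944 → Jun 26, 1944: 31 days (May has 31).
Jun 26, 1944 → Jul 10, 1944: 14 days.
Total: 623 days.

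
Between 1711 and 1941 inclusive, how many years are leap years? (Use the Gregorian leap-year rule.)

56

Multiples of 4 in [1711,1941]: 58.
Of those, multiples of 100: 2 (not leap unless ÷400).
Multiples of 400: 0.
Leap years = 58 − 2 + 0 = 56.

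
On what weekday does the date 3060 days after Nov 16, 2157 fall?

Thursday

First find the weekday of Nov 16, 2157. Doomsday rule: the anchor day for the 2100s is Sunday. For year 57: 57÷12 = 4 r 9, and 9÷4 = 2, so 4+9+2 = 15.
Sunday + 15 ≡ Monday — that's 2157's doomsday.
In November the doomsday date is Nov 7.
Nov 16 is 9 days after Nov 7; 9 mod 7 = 2, so Monday + 2 = Wednesday.
3060 mod 7 = 1, so 3060 days after a Wednesday is Wednesday + 1 = Thursday.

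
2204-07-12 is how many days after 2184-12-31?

7132

Dec 31, 2184 → Dec 31, 2185: 365 days.
Dec 31, 2185 → Dec 31, 2186: 365 days.
Dec 31, 2186 → Dec 31, 2187: 365 days.
Dec 31, 2187 → Dec 31, 2188: 366 days (Feb 29, 2188 is in that span).
Dec 31, 2188 → Dec 31, 2189: 365 days.
Dec 31, 2189 → Dec 31, 2190: 365 days.
Dec 31, 2190 → Dec 31, 2191: 365 days.
Dec 31, 2191 → Dec 31, 2192: 366 days (Feb 29, 2192 is in that span).
Dec 31, 2192 → Dec 31, 2193: 365 days.
Dec 31, 2193 → Dec 31, 2194: 365 days.
Dec 31, 2194 → Dec 31, 2195: 365 days.
Dec 31, 2195 → Dec 31, 2196: 366 days (Feb 29, 2196 is in that span).
Dec 31, 2196 → Dec 31, 2197: 365 days.
Dec 31, 2197 → Dec 31, 2198: 365 days.
Dec 31, 2198 → Dec 31, 2199: 365 days.
Dec 31, 2199 → Dec 31, 2200: 365 days.
Dec 31, 2200 → Dec 31, 2201: 365 days.
Dec 31, 2201 → Dec 31, 2202: 365 days.
Dec 31, 2202 → Dec 31, 2203: 365 days.
Dec 31, 2203 → Jan 31, 2204: 31 days (December has 31).
Jan 31, 2204 → Feb 29, 2204: 29 days (January has 31).
Feb 29, 2204 → Mar 29, 2204: 29 days (February has 29).
Mar 29, 2204 → Apr 29, 2204: 31 days (March has 31).
Apr 29, 2204 → May 29, 2204: 30 days (April has 30).
May 29, 2204 → Jun 29, 2204: 31 days (May has 31).
Jun 29, 2204 → Jul 12, 2204: 13 days.
Total: 7132 days.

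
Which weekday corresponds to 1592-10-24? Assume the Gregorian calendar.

Doomsday rule: the anchor day for the 1500s is Wednesday. For year 92: 92÷12 = 7 r 8, and 8÷4 = 2, so 7+8+2 = 17.
Wednesday + 17 ≡ Saturday — that's 1592's doomsday.
In October the doomsday date is Oct 10.
Oct 24 is 14 days after Oct 10; 14 mod 7 = 0, so Saturday + 0 = Saturday.

Saturday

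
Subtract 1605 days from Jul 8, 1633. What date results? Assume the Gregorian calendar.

−365 (one year) → Jul 8, 1632 (1240 left).
−366 (one year; includes Feb 29, 1632) → Jul 8, 1631 (874 left).
−365 (one year) → Jul 8, 1630 (509 left).
−365 (one year) → Jul 8, 1629 (144 left).
−8 → Jun 30, 1629 (end of Jun, 30 days; 136 left).
−30 → May 31, 1629 (end of May, 31 days; 106 left).
−31 → Apr 30, 1629 (end of Apr, 30 days; 75 left).
−30 → Mar 31, 1629 (end of Mar, 31 days; 45 left).
−31 → Feb 28, 1629 (end of Feb, 28 days; 14 left).
−14 → Feb 14, 1629.

February 14, 1629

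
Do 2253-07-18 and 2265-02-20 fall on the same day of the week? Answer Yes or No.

Yes

From Jul 18, 2253 to Feb 20, 2265 is 4235 days.
4235 mod 7 = 0, so they are the same weekday.
(Jul 18, 2253 is a Monday; Feb 20, 2265 is a Monday.)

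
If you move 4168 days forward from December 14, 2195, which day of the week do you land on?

Thursday

First find the weekday of Dec 14, 2195. Doomsday rule: the anchor day for the 2100s is Sunday. For year 95: 95÷12 = 7 r 11, and 11÷4 = 2, so 7+11+2 = 20.
Sunday + 20 ≡ Saturday — that's 2195's doomsday.
In December the doomsday date is Dec 12.
Dec 14 is 2 days after Dec 12; 2 mod 7 = 2, so Saturday + 2 = Monday.
4168 mod 7 = 3, so 4168 days after a Monday is Monday + 3 = Thursday.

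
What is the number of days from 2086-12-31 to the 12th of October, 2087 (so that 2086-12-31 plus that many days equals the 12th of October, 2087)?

Dec 31, 2086 → Jan 31, 2087: 31 days (December has 31).
Jan 31, 2087 → Feb 28, 2087: 28 days (January has 31).
Feb 28, 2087 → Mar 28, 2087: 28 days (February has 28).
Mar 28, 2087 → Apr 28, 2087: 31 days (March has 31).
Apr 28, 2087 → May 28, 2087: 30 days (April has 30).
May 28, 2087 → Jun 28, 2087: 31 days (May has 31).
Jun 28, 2087 → Jul 28, 2087: 30 days (June has 30).
Jul 28, 2087 → Aug 28, 2087: 31 days (July has 31).
Aug 28, 2087 → Sep 28, 2087: 31 days (August has 31).
Sep 28, 2087 → Oct 12, 2087: 14 days.
Total: 285 days.

285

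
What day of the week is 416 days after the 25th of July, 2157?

First find the weekday of Jul 25, 2157. Doomsday rule: the anchor day for the 2100s is Sunday. For year 57: 57÷12 = 4 r 9, and 9÷4 = 2, so 4+9+2 = 15.
Sunday + 15 ≡ Monday — that's 2157's doomsday.
In July the doomsday date is Jul 11.
Jul 25 is 14 days after Jul 11; 14 mod 7 = 0, so Monday + 0 = Monday.
416 mod 7 = 3, so 416 days after a Monday is Monday + 3 = Thursday.

Thursday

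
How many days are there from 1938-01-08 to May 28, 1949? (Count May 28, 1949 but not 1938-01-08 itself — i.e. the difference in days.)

4158

Jan 8, 1938 → Jan 8, 1939: 365 days.
Jan 8, 1939 → Jan 8, 1940: 365 days.
Jan 8, 1940 → Jan 8, 1941: 366 days (Feb 29, 1940 is in that span).
Jan 8, 1941 → Jan 8, 1942: 365 days.
Jan 8, 1942 → Jan 8, 1943: 365 days.
Jan 8, 1943 → Jan 8, 1944: 365 days.
Jan 8, 1944 → Jan 8, 1945: 366 days (Feb 29, 1944 is in that span).
Jan 8, 1945 → Jan 8, 1946: 365 days.
Jan 8, 1946 → Jan 8, 1947: 365 days.
Jan 8, 1947 → Jan 8, 1948: 365 days.
Jan 8, 1948 → Jan 8, 1949: 366 days (Feb 29, 1948 is in that span).
Jan 8, 1949 → Feb 8, 1949: 31 days (January has 31).
Feb 8, 1949 → Mar 8, 1949: 28 days (February has 28).
Mar 8, 1949 → Apr 8, 1949: 31 days (March has 31).
Apr 8, 1949 → May 8, 1949: 30 days (April has 30).
May 8, 1949 → May 28, 1949: 20 days.
Total: 4158 days.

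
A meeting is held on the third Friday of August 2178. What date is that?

August 1, 2178 is a Saturday.
The first Friday is therefore August 7 (6 days later).
The third Friday is 7 + 2×7 = August 21.

August 21, 2178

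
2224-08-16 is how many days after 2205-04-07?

Apr 7, 2205 → Apr 7, 2206: 365 days.
Apr 7, 2206 → Apr 7, 2207: 365 days.
Apr 7, 2207 → Apr 7, 2208: 366 days (Feb 29, 2208 is in that span).
Apr 7, 2208 → Apr 7, 2209: 365 days.
Apr 7, 2209 → Apr 7, 2210: 365 days.
Apr 7, 2210 → Apr 7, 2211: 365 days.
Apr 7, 2211 → Apr 7, 2212: 366 days (Feb 29, 2212 is in that span).
Apr 7, 2212 → Apr 7, 2213: 365 days.
Apr 7, 2213 → Apr 7, 2214: 365 days.
Apr 7, 2214 → Apr 7, 2215: 365 days.
Apr 7, 2215 → Apr 7, 2216: 366 days (Feb 29, 2216 is in that span).
Apr 7, 2216 → Apr 7, 2217: 365 days.
Apr 7, 2217 → Apr 7, 2218: 365 days.
Apr 7, 2218 → Apr 7, 2219: 365 days.
Apr 7, 2219 → Apr 7, 2220: 366 days (Feb 29, 2220 is in that span).
Apr 7, 2220 → Apr 7, 2221: 365 days.
Apr 7, 2221 → Apr 7, 2222: 365 days.
Apr 7, 2222 → Apr 7, 2223: 365 days.
Apr 7, 2223 → Apr 7, 2224: 366 days (Feb 29, 2224 is in that span).
Apr 7, 2224 → May 7, 2224: 30 days (April has 30).
May 7, 2224 → Jun 7, 2224: 31 days (May has 31).
Jun 7, 2224 → Jul 7, 2224: 30 days (June has 30).
Jul 7, 2224 → Aug 7, 2224: 31 days (July has 31).
Aug 7, 2224 → Aug 16, 2224: 9 days.
Total: 7071 days.

7071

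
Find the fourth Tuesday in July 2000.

July 25, 2000

July 1, 2000 is a Saturday.
The first Tuesday is therefore July 4 (3 days later).
The fourth Tuesday is 4 + 3×7 = July 25.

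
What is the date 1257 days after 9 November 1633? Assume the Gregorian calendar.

+365 (one year) → Nov 9, 1634 (892 left).
+365 (one year) → Nov 9, 1635 (527 left).
+366 (one year; includes Feb 29, 1636) → Nov 9, 1636 (161 left).
Nov has 30 days: +22 → Dec 1, 1636 (139 left).
Dec has 31 days: +31 → Jan 1, 1637 (108 left).
Jan has 31 days: +31 → Feb 1, 1637 (77 left).
Feb has 28 days: +28 → Mar 1, 1637 (49 left).
Mar has 31 days: +31 → Apr 1, 1637 (18 left).
+18 → Apr 19, 1637.

April 19, 1637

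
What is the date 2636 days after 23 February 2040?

May 13, 2047

+366 (one year; includes Feb 29, 2040) → Feb 23, 2041 (2270 left).
+365 (one year) → Feb 23, 2042 (1905 left).
+365 (one year) → Feb 23, 2043 (1540 left).
+365 (one year) → Feb 23, 2044 (1175 left).
+366 (one year; includes Feb 29, 2044) → Feb 23, 2045 (809 left).
+365 (one year) → Feb 23, 2046 (444 left).
+365 (one year) → Feb 23, 2047 (79 left).
Feb has 28 days: +6 → Mar 1, 2047 (73 left).
Mar has 31 days: +31 → Apr 1, 2047 (42 left).
Apr has 30 days: +30 → May 1, 2047 (12 left).
+12 → May 13, 2047.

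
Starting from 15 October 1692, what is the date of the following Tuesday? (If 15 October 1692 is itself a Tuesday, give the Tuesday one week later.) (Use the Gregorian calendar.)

Oct 15, 1692 is a Wednesday.
From Wednesday to the next Tuesday is 6 days.
Oct 15, 1692 + 6 = Oct 21, 1692.

October 21, 1692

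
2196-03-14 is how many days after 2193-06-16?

1002

Jun 16, 2193 → Jun 16, 2194: 365 days.
Jun 16, 2194 → Jun 16, 2195: 365 days.
Jun 16, 2195 → Jul 16, 2195: 30 days (June has 30).
Jul 16, 2195 → Aug 16, 2195: 31 days (July has 31).
Aug 16, 2195 → Sep 16, 2195: 31 days (August has 31).
Sep 16, 2195 → Oct 16, 2195: 30 days (September has 30).
Oct 16, 2195 → Nov 16, 2195: 31 days (October has 31).
Nov 16, 2195 → Dec 16, 2195: 30 days (November has 30).
Dec 16, 2195 → Jan 16, 2196: 31 days (December has 31).
Jan 16, 2196 → Feb 16, 2196: 31 days (January has 31).
Feb 16, 2196 → Mar 14, 2196: 27 days.
Total: 1002 days.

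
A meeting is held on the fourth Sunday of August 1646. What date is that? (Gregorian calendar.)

August 1, 1646 is a Wednesday.
The first Sunday is therefore August 5 (4 days later).
The fourth Sunday is 5 + 3×7 = August 26.

August 26, 1646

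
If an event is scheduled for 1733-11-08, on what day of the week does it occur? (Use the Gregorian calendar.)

Doomsday rule: the anchor day for the 1700s is Sunday. For year 33: 33÷12 = 2 r 9, and 9÷4 = 2, so 2+9+2 = 13.
Sunday + 13 ≡ Saturday — that's 1733's doomsday.
In November the doomsday date is Nov 7.
Nov 8 is 1 day after Nov 7; 1 mod 7 = 1, so Saturday + 1 = Sunday.

Sunday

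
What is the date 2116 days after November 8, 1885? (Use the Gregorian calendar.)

August 25, 1891

+365 (one year) → Nov 8, 1886 (1751 left).
+365 (one year) → Nov 8, 1887 (1386 left).
+366 (one year; includes Feb 29, 1888) → Nov 8, 1888 (1020 left).
+365 (one year) → Nov 8, 1889 (655 left).
+365 (one year) → Nov 8, 1890 (290 left).
Nov has 30 days: +23 → Dec 1, 1890 (267 left).
Dec has 31 days: +31 → Jan 1, 1891 (236 left).
Jan has 31 days: +31 → Feb 1, 1891 (205 left).
Feb has 28 days: +28 → Mar 1, 1891 (177 left).
Mar has 31 days: +31 → Apr 1, 1891 (146 left).
Apr has 30 days: +30 → May 1, 1891 (116 left).
May has 31 days: +31 → Jun 1, 1891 (85 left).
Jun has 30 days: +30 → Jul 1, 1891 (55 left).
Jul has 31 days: +31 → Aug 1, 1891 (24 left).
+24 → Aug 25, 1891.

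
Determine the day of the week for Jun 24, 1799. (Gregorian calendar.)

Monday

Doomsday rule: the anchor day for the 1700s is Sunday. For year 99: 99÷12 = 8 r 3, and 3÷4 = 0, so 8+3+0 = 11.
Sunday + 11 ≡ Thursday — that's 1799's doomsday.
In June the doomsday date is Jun 6.
Jun 24 is 18 days after Jun 6; 18 mod 7 = 4, so Thursday + 4 = Monday.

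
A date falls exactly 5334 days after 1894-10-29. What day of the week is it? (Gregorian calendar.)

Monday

Oct 29, 1894 is a Monday.
5334 mod 7 = 0, so 5334 days after a Monday is Monday + 0 = Monday.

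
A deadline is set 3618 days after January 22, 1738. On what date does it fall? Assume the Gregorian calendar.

+365 (one year) → Jan 22, 1739 (3253 left).
+365 (one year) → Jan 22, 1740 (2888 left).
+366 (one year; includes Feb 29, 1740) → Jan 22, 1741 (2522 left).
+365 (one year) → Jan 22, 1742 (2157 left).
+365 (one year) → Jan 22, 1743 (1792 left).
+365 (one year) → Jan 22, 1744 (1427 left).
+366 (one year; includes Feb 29, 1744) → Jan 22, 1745 (1061 left).
+365 (one year) → Jan 22, 1746 (696 left).
+365 (one year) → Jan 22, 1747 (331 left).
Jan has 31 days: +10 → Feb 1, 1747 (321 left).
Feb has 28 days: +28 → Mar 1, 1747 (293 left).
Mar has 31 days: +31 → Apr 1, 1747 (262 left).
Apr has 30 days: +30 → May 1, 1747 (232 left).
May has 31 days: +31 → Jun 1, 1747 (201 left).
Jun has 30 days: +30 → Jul 1, 1747 (171 left).
Jul has 31 days: +31 → Aug 1, 1747 (140 left).
Aug has 31 days: +31 → Sep 1, 1747 (109 left).
Sep has 30 days: +30 → Oct 1, 1747 (79 left).
Oct has 31 days: +31 → Nov 1, 1747 (48 left).
Nov has 30 days: +30 → Dec 1, 1747 (18 left).
+18 → Dec 19, 1747.

December 19, 1747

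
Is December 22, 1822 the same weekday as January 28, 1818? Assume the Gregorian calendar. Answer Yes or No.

From Jan 28, 1818 to Dec 22, 1822 is 1789 days.
1789 mod 7 = 4, so they are different weekdays.
(Jan 28, 1818 is a Wednesday; Dec 22, 1822 is a Sunday.)

No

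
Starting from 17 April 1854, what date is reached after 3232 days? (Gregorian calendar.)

+365 (one year) → Apr 17, 1855 (2867 left).
+366 (one year; includes Feb 29, 1856) → Apr 17, 1856 (2501 left).
+365 (one year) → Apr 17, 1857 (2136 left).
+365 (one year) → Apr 17, 1858 (1771 left).
+365 (one year) → Apr 17, 1859 (1406 left).
+366 (one year; includes Feb 29, 1860) → Apr 17, 1860 (1040 left).
+365 (one year) → Apr 17, 1861 (675 left).
+365 (one year) → Apr 17, 1862 (310 left).
Apr has 30 days: +14 → May 1, 1862 (296 left).
May has 31 days: +31 → Jun 1, 1862 (265 left).
Jun has 30 days: +30 → Jul 1, 1862 (235 left).
Jul has 31 days: +31 → Aug 1, 1862 (204 left).
Aug has 31 days: +31 → Sep 1, 1862 (173 left).
Sep has 30 days: +30 → Oct 1, 1862 (143 left).
Oct has 31 days: +31 → Nov 1, 1862 (112 left).
Nov has 30 days: +30 → Dec 1, 1862 (82 left).
Dec has 31 days: +31 → Jan 1, 1863 (51 left).
Jan has 31 days: +31 → Feb 1, 1863 (20 left).
+20 → Feb 21, 1863.

February 21, 1863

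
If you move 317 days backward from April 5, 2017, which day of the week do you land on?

First find the weekday of Apr 5, 2017. Doomsday rule: the anchor day for the 2000s is Tuesday. For year 17: 17÷12 = 1 r 5, and 5÷4 = 1, so 1+5+1 = 7.
Tuesday + 7 ≡ Tuesday — that's 2017's doomsday.
In April the doomsday date is Apr 4.
Apr 5 is 1 day after Apr 4; 1 mod 7 = 1, so Tuesday + 1 = Wednesday.
317 mod 7 = 2, so 317 days before a Wednesday is Wednesday − 2 = Monday.

Monday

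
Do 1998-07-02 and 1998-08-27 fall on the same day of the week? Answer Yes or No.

Yes

From Jul 2, 1998 to Aug 27, 1998 is 56 days.
56 mod 7 = 0, so they are the same weekday.
(Jul 2, 1998 is a Thursday; Aug 27, 1998 is a Thursday.)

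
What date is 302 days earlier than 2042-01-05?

−5 → Dec 31, 2041 (end of Dec, 31 days; 297 left).
−31 → Nov 30, 2041 (end of Nov, 30 days; 266 left).
−30 → Oct 31, 2041 (end of Oct, 31 days; 236 left).
−31 → Sep 30, 2041 (end of Sep, 30 days; 205 left).
−30 → Aug 31, 2041 (end of Aug, 31 days; 175 left).
−31 → Jul 31, 2041 (end of Jul, 31 days; 144 left).
−31 → Jun 30, 2041 (end of Jun, 30 days; 113 left).
−30 → May 31, 2041 (end of May, 31 days; 83 left).
−31 → Apr 30, 2041 (end of Apr, 30 days; 52 left).
−30 → Mar 31, 2041 (end of Mar, 31 days; 22 left).
−22 → Mar 9, 2041.

March 9, 2041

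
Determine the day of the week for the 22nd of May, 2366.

Sunday

Doomsday rule: the anchor day for the 2300s is Wednesday. For year 66: 66÷12 = 5 r 6, and 6÷4 = 1, so 5+6+1 = 12.
Wednesday + 12 ≡ Monday — that's 2366's doomsday.
In May the doomsday date is May 9.
May 22 is 13 days after May 9; 13 mod 7 = 6, so Monday + 6 = Sunday.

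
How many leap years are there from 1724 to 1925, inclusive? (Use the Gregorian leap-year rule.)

Multiples of 4 in [1724,1925]: 51.
Of those, multiples of 100: 2 (not leap unless ÷400).
Multiples of 400: 0.
Leap years = 51 − 2 + 0 = 49.

49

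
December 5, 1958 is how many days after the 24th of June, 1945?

Jun 24, 1945 → Jun 24, 1946: 365 days.
Jun 24, 1946 → Jun 24, 1947: 365 days.
Jun 24, 1947 → Jun 24, 1948: 366 days (Feb 29, 1948 is in that span).
Jun 24, 1948 → Jun 24, 1949: 365 days.
Jun 24, 1949 → Jun 24, 1950: 365 days.
Jun 24, 1950 → Jun 24, 1951: 365 days.
Jun 24, 1951 → Jun 24, 1952: 366 days (Feb 29, 1952 is in that span).
Jun 24, 1952 → Jun 24, 1953: 365 days.
Jun 24, 1953 → Jun 24, 1954: 365 days.
Jun 24, 1954 → Jun 24, 1955: 365 days.
Jun 24, 1955 → Jun 24, 1956: 366 days (Feb 29, 1956 is in that span).
Jun 24, 1956 → Jun 24, 1957: 365 days.
Jun 24, 1957 → Jun 24, 1958: 365 days.
Jun 24, 1958 → Jul 24, 1958: 30 days (June has 30).
Jul 24, 1958 → Aug 24, 1958: 31 days (July has 31).
Aug 24, 1958 → Sep 24, 1958: 31 days (August has 31).
Sep 24, 1958 → Oct 24, 1958: 30 days (September has 30).
Oct 24, 1958 → Nov 24, 1958: 31 days (October has 31).
Nov 24, 1958 → Dec 5, 1958: 11 days.
Total: 4912 days.

4912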